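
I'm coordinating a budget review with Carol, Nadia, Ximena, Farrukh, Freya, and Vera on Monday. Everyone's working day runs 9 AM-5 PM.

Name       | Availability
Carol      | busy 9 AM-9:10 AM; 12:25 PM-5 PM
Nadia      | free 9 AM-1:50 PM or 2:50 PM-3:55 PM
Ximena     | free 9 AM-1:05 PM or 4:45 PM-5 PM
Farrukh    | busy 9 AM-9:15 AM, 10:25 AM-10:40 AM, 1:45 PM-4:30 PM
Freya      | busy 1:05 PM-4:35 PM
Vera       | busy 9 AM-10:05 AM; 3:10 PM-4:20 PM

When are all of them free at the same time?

10:05-10:25, 10:40-12:25

Carol free: 09:10-12:25 (invert busy blocks within the working day).
Nadia free: 09:00-13:50, 14:50-15:55.
Ximena free: 09:00-13:05, 16:45-17:00.
Farrukh free: 09:15-10:25, 10:40-13:45, 16:30-17:00 (invert busy blocks within the working day).
Freya free: 09:00-13:05, 16:35-17:00 (invert busy blocks within the working day).
Vera free: 10:05-15:10, 16:20-17:00 (invert busy blocks within the working day).
Carol ∩ Nadia: 09:10-12:25.
Carol ∩ Nadia ∩ Ximena: 09:10-12:25.
Carol ∩ Nadia ∩ Ximena ∩ Farrukh: 09:15-10:25, 10:40-12:25.
Carol ∩ Nadia ∩ Ximena ∩ Farrukh ∩ Freya: 09:15-10:25, 10:40-12:25.
Carol ∩ Nadia ∩ Ximena ∩ Farrukh ∩ Freya ∩ Vera: 10:05-10:25, 10:40-12:25.
So the common availability across everyone is 10:05-10:25, 10:40-12:25.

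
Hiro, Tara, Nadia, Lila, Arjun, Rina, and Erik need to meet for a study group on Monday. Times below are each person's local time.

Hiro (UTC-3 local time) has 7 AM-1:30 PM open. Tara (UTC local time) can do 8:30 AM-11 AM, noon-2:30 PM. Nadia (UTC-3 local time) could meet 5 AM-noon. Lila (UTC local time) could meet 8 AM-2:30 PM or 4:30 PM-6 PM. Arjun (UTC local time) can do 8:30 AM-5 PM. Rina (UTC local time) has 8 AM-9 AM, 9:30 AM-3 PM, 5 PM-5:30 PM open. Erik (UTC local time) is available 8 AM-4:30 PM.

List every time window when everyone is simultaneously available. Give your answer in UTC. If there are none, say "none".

10:00-11:00, 12:00-14:30

Hiro in UTC: 10:00-16:30 (add 3h to convert from UTC-3).
Tara in UTC: 08:30-11:00, 12:00-14:30.
Nadia in UTC: 08:00-15:00 (add 3h to convert from UTC-3).
Lila in UTC: 08:00-14:30, 16:30-18:00.
Arjun in UTC: 08:30-17:00.
Rina in UTC: 08:00-09:00, 09:30-15:00, 17:00-17:30.
Erik in UTC: 08:00-16:30.
Hiro ∩ Tara: 10:00-11:00, 12:00-14:30.
Hiro ∩ Tara ∩ Nadia: 10:00-11:00, 12:00-14:30.
Hiro ∩ Tara ∩ Nadia ∩ Lila: 10:00-11:00, 12:00-14:30.
Hiro ∩ Tara ∩ Nadia ∩ Lila ∩ Arjun: 10:00-11:00, 12:00-14:30.
Hiro ∩ Tara ∩ Nadia ∩ Lila ∩ Arjun ∩ Rina: 10:00-11:00, 12:00-14:30.
Hiro ∩ Tara ∩ Nadia ∩ Lila ∩ Arjun ∩ Rina ∩ Erik: 10:00-11:00, 12:00-14:30.
So the common availability across everyone is 10:00-11:00, 12:00-14:30.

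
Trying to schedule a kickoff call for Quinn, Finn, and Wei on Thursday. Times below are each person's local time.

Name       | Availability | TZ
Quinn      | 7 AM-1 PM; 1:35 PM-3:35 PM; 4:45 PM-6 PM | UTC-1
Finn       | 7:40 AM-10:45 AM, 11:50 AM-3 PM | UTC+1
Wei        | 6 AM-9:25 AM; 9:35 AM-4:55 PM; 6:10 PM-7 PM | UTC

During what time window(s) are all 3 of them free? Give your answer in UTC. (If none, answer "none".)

08:00-09:25, 09:35-09:45, 10:50-14:00

Quinn in UTC: 08:00-14:00, 14:35-16:35, 17:45-19:00 (add 1h to convert from UTC-1).
Finn in UTC: 06:40-09:45, 10:50-14:00 (subtract 1h to convert from UTC+1).
Wei in UTC: 06:00-09:25, 09:35-16:55, 18:10-19:00.
Quinn ∩ Finn: 08:00-09:45, 10:50-14:00.
Quinn ∩ Finn ∩ Wei: 08:00-09:25, 09:35-09:45, 10:50-14:00.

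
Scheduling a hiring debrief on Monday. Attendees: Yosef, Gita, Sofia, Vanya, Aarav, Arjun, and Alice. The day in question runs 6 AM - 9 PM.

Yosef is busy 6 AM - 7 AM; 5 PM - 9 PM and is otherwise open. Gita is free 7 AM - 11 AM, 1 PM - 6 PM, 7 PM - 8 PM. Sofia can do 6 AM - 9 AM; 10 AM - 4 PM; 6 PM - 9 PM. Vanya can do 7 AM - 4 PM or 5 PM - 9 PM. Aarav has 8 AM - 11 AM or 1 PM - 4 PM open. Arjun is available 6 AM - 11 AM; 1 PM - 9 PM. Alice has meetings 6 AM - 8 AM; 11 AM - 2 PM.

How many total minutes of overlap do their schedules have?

240

Yosef free: 07:00-17:00 (invert busy blocks within the working day).
Gita free: 07:00-11:00, 13:00-18:00, 19:00-20:00.
Sofia free: 06:00-09:00, 10:00-16:00, 18:00-21:00.
Vanya free: 07:00-16:00, 17:00-21:00.
Aarav free: 08:00-11:00, 13:00-16:00.
Arjun free: 06:00-11:00, 13:00-21:00.
Alice free: 08:00-11:00, 14:00-21:00 (invert busy blocks within the working day).
Yosef ∩ Gita: 07:00-11:00, 13:00-17:00.
Yosef ∩ Gita ∩ Sofia: 07:00-09:00, 10:00-11:00, 13:00-16:00.
Yosef ∩ Gita ∩ Sofia ∩ Vanya: 07:00-09:00, 10:00-11:00, 13:00-16:00.
Yosef ∩ Gita ∩ Sofia ∩ Vanya ∩ Aarav: 08:00-09:00, 10:00-11:00, 13:00-16:00.
Yosef ∩ Gita ∩ Sofia ∩ Vanya ∩ Aarav ∩ Arjun: 08:00-09:00, 10:00-11:00, 13:00-16:00.
Yosef ∩ Gita ∩ Sofia ∩ Vanya ∩ Aarav ∩ Arjun ∩ Alice: 08:00-09:00, 10:00-11:00, 14:00-16:00.
So the common availability across everyone is 08:00-09:00, 10:00-11:00, 14:00-16:00.
Summing the common windows: 60 + 60 + 120 = 240 minutes.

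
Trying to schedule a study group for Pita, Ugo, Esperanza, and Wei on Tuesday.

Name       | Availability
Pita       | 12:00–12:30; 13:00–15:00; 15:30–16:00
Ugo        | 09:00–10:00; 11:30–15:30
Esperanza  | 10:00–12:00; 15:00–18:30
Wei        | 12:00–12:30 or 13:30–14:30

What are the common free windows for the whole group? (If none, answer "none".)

none

Pita ∩ Ugo: 12:00-12:30, 13:00-15:00.
Pita ∩ Ugo ∩ Esperanza: ∅.
Pita ∩ Ugo ∩ Esperanza ∩ Wei: ∅.
There is no time when everyone is free.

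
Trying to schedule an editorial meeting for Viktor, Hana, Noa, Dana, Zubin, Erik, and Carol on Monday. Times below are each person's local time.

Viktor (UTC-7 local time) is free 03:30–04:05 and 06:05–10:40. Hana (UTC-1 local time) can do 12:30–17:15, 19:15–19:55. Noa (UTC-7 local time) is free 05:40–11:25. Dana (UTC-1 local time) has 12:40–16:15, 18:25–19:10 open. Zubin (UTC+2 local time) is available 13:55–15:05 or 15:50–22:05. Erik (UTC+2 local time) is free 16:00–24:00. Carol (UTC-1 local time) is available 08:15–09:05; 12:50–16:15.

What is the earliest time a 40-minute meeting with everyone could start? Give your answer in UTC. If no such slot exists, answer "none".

14:00

Viktor in UTC: 10:30-11:05, 13:05-17:40 (add 7h to convert from UTC-7).
Hana in UTC: 13:30-18:15, 20:15-20:55 (add 1h to convert from UTC-1).
Noa in UTC: 12:40-18:25 (add 7h to convert from UTC-7).
Dana in UTC: 13:40-17:15, 19:25-20:10 (add 1h to convert from UTC-1).
Zubin in UTC: 11:55-13:05, 13:50-20:05 (subtract 2h to convert from UTC+2).
Erik in UTC: 14:00-22:00 (subtract 2h to convert from UTC+2).
Carol in UTC: 09:15-10:05, 13:50-17:15 (add 1h to convert from UTC-1).
Viktor ∩ Hana: 13:30-17:40.
Viktor ∩ Hana ∩ Noa: 13:30-17:40.
Viktor ∩ Hana ∩ Noa ∩ Dana: 13:40-17:15.
Viktor ∩ Hana ∩ Noa ∩ Dana ∩ Zubin: 13:50-17:15.
Viktor ∩ Hana ∩ Noa ∩ Dana ∩ Zubin ∩ Erik: 14:00-17:15.
Viktor ∩ Hana ∩ Noa ∩ Dana ∩ Zubin ∩ Erik ∩ Carol: 14:00-17:15.
The first common window of at least 40 minutes is 14:00-17:15, so the earliest start is 14:00.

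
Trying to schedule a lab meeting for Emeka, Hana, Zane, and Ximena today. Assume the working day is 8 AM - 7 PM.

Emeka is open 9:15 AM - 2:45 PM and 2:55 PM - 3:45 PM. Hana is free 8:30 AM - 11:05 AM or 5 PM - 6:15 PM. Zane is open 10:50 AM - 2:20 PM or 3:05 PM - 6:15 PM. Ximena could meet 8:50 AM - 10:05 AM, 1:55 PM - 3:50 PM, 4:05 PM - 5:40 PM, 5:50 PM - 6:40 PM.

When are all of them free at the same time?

none

Emeka ∩ Hana: 09:15-11:05.
Emeka ∩ Hana ∩ Zane: 10:50-11:05.
Emeka ∩ Hana ∩ Zane ∩ Ximena: ∅.
There is no time when everyone is free.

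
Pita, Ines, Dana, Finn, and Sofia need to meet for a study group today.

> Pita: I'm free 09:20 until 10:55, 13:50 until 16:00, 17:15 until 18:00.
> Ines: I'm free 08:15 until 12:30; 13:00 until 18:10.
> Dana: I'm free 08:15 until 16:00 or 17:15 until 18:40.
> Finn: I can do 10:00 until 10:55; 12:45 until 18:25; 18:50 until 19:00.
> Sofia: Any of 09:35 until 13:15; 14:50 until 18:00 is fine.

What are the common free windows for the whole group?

Pita ∩ Ines: 09:20-10:55, 13:50-16:00, 17:15-18:00.
Pita ∩ Ines ∩ Dana: 09:20-10:55, 13:50-16:00, 17:15-18:00.
Pita ∩ Ines ∩ Dana ∩ Finn: 10:00-10:55, 13:50-16:00, 17:15-18:00.
Pita ∩ Ines ∩ Dana ∩ Finn ∩ Sofia: 10:00-10:55, 14:50-16:00, 17:15-18:00.

10:00-10:55, 14:50-16:00, 17:15-18:00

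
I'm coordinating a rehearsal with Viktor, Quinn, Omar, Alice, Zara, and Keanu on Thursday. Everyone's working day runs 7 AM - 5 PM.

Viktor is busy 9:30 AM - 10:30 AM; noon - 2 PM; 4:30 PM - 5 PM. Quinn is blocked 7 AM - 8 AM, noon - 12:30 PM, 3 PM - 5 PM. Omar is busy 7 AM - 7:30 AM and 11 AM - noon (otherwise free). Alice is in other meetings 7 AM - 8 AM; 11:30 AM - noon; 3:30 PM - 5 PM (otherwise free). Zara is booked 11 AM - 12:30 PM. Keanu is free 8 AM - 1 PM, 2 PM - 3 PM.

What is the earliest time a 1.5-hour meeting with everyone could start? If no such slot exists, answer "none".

Viktor free: 07:00-09:30, 10:30-12:00, 14:00-16:30 (invert busy blocks within the working day).
Quinn free: 08:00-12:00, 12:30-15:00 (invert busy blocks within the working day).
Omar free: 07:30-11:00, 12:00-17:00 (invert busy blocks within the working day).
Alice free: 08:00-11:30, 12:00-15:30 (invert busy blocks within the working day).
Zara free: 07:00-11:00, 12:30-17:00 (invert busy blocks within the working day).
Keanu free: 08:00-13:00, 14:00-15:00.
Viktor ∩ Quinn: 08:00-09:30, 10:30-12:00, 14:00-15:00.
Viktor ∩ Quinn ∩ Omar: 08:00-09:30, 10:30-11:00, 14:00-15:00.
Viktor ∩ Quinn ∩ Omar ∩ Alice: 08:00-09:30, 10:30-11:00, 14:00-15:00.
Viktor ∩ Quinn ∩ Omar ∩ Alice ∩ Zara: 08:00-09:30, 10:30-11:00, 14:00-15:00.
Viktor ∩ Quinn ∩ Omar ∩ Alice ∩ Zara ∩ Keanu: 08:00-09:30, 10:30-11:00, 14:00-15:00.
The first common window of at least 90 minutes is 08:00-09:30, so the earliest start is 08:00.

08:00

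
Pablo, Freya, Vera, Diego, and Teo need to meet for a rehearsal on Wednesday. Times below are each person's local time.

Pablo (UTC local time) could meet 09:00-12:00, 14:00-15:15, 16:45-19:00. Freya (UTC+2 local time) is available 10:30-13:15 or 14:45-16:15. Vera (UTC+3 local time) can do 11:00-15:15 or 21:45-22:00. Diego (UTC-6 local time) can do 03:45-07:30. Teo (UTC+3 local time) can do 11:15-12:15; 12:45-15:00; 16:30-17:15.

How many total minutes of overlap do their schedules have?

90

Pablo in UTC: 09:00-12:00, 14:00-15:15, 16:45-19:00.
Freya in UTC: 08:30-11:15, 12:45-14:15 (subtract 2h to convert from UTC+2).
Vera in UTC: 08:00-12:15, 18:45-19:00 (subtract 3h to convert from UTC+3).
Diego in UTC: 09:45-13:30 (add 6h to convert from UTC-6).
Teo in UTC: 08:15-09:15, 09:45-12:00, 13:30-14:15 (subtract 3h to convert from UTC+3).
Pablo ∩ Freya: 09:00-11:15, 14:00-14:15.
Pablo ∩ Freya ∩ Vera: 09:00-11:15.
Pablo ∩ Freya ∩ Vera ∩ Diego: 09:45-11:15.
Pablo ∩ Freya ∩ Vera ∩ Diego ∩ Teo: 09:45-11:15.
That's a single block of 90 minutes.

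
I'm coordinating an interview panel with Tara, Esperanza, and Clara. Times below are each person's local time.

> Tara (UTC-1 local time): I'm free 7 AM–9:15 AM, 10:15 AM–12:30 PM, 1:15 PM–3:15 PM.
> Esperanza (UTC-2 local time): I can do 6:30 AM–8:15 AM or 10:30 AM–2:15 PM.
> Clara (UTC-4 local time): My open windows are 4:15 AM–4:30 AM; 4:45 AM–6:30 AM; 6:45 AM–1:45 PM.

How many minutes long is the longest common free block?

120

Tara in UTC: 08:00-10:15, 11:15-13:30, 14:15-16:15 (add 1h to convert from UTC-1).
Esperanza in UTC: 08:30-10:15, 12:30-16:15 (add 2h to convert from UTC-2).
Clara in UTC: 08:15-08:30, 08:45-10:30, 10:45-17:45 (add 4h to convert from UTC-4).
Tara ∩ Esperanza: 08:30-10:15, 12:30-13:30, 14:15-16:15.
Tara ∩ Esperanza ∩ Clara: 08:45-10:15, 12:30-13:30, 14:15-16:15.
The longest is 14:15-16:15 at 120 minutes.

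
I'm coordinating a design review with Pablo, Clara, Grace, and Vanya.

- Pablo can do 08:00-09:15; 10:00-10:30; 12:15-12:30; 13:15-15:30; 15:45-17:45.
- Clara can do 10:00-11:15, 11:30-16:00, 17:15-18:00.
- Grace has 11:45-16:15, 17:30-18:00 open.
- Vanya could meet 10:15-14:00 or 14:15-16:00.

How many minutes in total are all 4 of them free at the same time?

150

Pablo ∩ Clara: 10:00-10:30, 12:15-12:30, 13:15-15:30, 15:45-16:00, 17:15-17:45.
Pablo ∩ Clara ∩ Grace: 12:15-12:30, 13:15-15:30, 15:45-16:00, 17:30-17:45.
Pablo ∩ Clara ∩ Grace ∩ Vanya: 12:15-12:30, 13:15-14:00, 14:15-15:30, 15:45-16:00.
Summing the common windows: 15 + 45 + 75 + 15 = 150 minutes.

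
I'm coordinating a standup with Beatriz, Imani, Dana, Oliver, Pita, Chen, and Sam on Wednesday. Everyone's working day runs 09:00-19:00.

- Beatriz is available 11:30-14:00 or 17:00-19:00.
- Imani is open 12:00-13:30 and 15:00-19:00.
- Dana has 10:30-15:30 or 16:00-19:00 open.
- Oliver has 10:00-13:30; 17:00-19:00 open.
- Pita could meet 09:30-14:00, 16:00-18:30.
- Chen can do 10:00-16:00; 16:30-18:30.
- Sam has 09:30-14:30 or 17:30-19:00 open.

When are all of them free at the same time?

12:00-13:30, 17:30-18:30

Beatriz ∩ Imani: 12:00-13:30, 17:00-19:00.
Beatriz ∩ Imani ∩ Dana: 12:00-13:30, 17:00-19:00.
Beatriz ∩ Imani ∩ Dana ∩ Oliver: 12:00-13:30, 17:00-19:00.
Beatriz ∩ Imani ∩ Dana ∩ Oliver ∩ Pita: 12:00-13:30, 17:00-18:30.
Beatriz ∩ Imani ∩ Dana ∩ Oliver ∩ Pita ∩ Chen: 12:00-13:30, 17:00-18:30.
Beatriz ∩ Imani ∩ Dana ∩ Oliver ∩ Pita ∩ Chen ∩ Sam: 12:00-13:30, 17:30-18:30.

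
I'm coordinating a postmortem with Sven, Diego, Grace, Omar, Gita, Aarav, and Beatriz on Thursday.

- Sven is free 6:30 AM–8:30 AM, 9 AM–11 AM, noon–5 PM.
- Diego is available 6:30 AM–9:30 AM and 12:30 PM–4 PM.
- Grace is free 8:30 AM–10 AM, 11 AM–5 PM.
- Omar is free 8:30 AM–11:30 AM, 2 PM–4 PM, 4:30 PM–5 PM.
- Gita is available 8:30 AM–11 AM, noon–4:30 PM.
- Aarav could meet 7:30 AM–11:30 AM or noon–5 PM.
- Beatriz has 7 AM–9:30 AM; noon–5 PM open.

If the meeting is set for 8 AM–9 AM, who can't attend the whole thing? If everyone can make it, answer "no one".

Gita, Grace, Omar, Sven

Sven: not fully free for 08:00-09:00. Diego: free for 08:00-09:00. Grace: not fully free for 08:00-09:00. Omar: not fully free for 08:00-09:00. Gita: not fully free for 08:00-09:00. Aarav: free for 08:00-09:00. Beatriz: free for 08:00-09:00.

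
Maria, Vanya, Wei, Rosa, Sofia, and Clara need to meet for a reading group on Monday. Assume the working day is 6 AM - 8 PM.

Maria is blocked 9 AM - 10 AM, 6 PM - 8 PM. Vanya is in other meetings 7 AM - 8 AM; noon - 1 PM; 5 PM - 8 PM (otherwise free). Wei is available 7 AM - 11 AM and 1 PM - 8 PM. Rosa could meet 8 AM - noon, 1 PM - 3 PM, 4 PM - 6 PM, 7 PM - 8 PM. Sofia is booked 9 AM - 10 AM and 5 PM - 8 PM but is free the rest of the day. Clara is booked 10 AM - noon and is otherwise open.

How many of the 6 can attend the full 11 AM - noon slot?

Maria free: 06:00-09:00, 10:00-18:00 (invert busy blocks within the working day).
Vanya free: 06:00-07:00, 08:00-12:00, 13:00-17:00 (invert busy blocks within the working day).
Wei free: 07:00-11:00, 13:00-20:00.
Rosa free: 08:00-12:00, 13:00-15:00, 16:00-18:00, 19:00-20:00.
Sofia free: 06:00-09:00, 10:00-17:00 (invert busy blocks within the working day).
Clara free: 06:00-10:00, 12:00-20:00 (invert busy blocks within the working day).
Maria, Vanya, Rosa, and Sofia can make the full 11:00-12:00 slot — that's 4.

4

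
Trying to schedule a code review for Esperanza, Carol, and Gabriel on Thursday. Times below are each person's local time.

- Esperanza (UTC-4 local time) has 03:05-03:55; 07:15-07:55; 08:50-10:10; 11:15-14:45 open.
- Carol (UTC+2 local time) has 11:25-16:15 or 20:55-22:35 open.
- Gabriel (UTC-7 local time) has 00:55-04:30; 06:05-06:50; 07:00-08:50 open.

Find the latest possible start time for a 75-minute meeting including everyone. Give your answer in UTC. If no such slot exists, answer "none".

Esperanza in UTC: 07:05-07:55, 11:15-11:55, 12:50-14:10, 15:15-18:45 (add 4h to convert from UTC-4).
Carol in UTC: 09:25-14:15, 18:55-20:35 (subtract 2h to convert from UTC+2).
Gabriel in UTC: 07:55-11:30, 13:05-13:50, 14:00-15:50 (add 7h to convert from UTC-7).
Esperanza ∩ Carol: 11:15-11:55, 12:50-14:10.
Esperanza ∩ Carol ∩ Gabriel: 11:15-11:30, 13:05-13:50, 14:00-14:10.
No common window is at least 75 minutes long.

none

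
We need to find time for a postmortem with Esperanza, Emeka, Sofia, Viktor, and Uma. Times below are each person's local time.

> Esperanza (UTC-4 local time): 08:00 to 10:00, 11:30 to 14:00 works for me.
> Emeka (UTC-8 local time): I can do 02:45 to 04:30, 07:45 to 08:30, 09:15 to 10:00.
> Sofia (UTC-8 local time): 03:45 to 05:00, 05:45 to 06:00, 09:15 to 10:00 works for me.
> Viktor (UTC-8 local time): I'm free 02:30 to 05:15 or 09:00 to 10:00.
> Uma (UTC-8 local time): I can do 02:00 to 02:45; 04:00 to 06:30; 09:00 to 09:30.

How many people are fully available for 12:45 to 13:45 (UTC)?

2

Esperanza in UTC: 12:00-14:00, 15:30-18:00 (add 4h to convert from UTC-4).
Emeka in UTC: 10:45-12:30, 15:45-16:30, 17:15-18:00 (add 8h to convert from UTC-8).
Sofia in UTC: 11:45-13:00, 13:45-14:00, 17:15-18:00 (add 8h to convert from UTC-8).
Viktor in UTC: 10:30-13:15, 17:00-18:00 (add 8h to convert from UTC-8).
Uma in UTC: 10:00-10:45, 12:00-14:30, 17:00-17:30 (add 8h to convert from UTC-8).
Esperanza and Uma can make the full 12:45-13:45 slot — that's 2.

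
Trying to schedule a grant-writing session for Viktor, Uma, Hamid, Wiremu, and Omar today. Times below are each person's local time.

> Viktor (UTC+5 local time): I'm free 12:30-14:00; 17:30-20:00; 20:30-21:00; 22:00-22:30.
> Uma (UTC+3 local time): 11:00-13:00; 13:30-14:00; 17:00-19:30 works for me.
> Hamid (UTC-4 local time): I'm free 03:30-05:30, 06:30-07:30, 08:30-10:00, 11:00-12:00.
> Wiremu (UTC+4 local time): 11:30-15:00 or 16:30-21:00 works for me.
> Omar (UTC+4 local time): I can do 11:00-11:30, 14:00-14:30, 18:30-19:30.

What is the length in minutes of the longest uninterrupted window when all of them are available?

Viktor in UTC: 07:30-09:00, 12:30-15:00, 15:30-16:00, 17:00-17:30 (subtract 5h to convert from UTC+5).
Uma in UTC: 08:00-10:00, 10:30-11:00, 14:00-16:30 (subtract 3h to convert from UTC+3).
Hamid in UTC: 07:30-09:30, 10:30-11:30, 12:30-14:00, 15:00-16:00 (add 4h to convert from UTC-4).
Wiremu in UTC: 07:30-11:00, 12:30-17:00 (subtract 4h to convert from UTC+4).
Omar in UTC: 07:00-07:30, 10:00-10:30, 14:30-15:30 (subtract 4h to convert from UTC+4).
Viktor ∩ Uma: 08:00-09:00, 14:00-15:00, 15:30-16:00.
Viktor ∩ Uma ∩ Hamid: 08:00-09:00, 15:30-16:00.
Viktor ∩ Uma ∩ Hamid ∩ Wiremu: 08:00-09:00, 15:30-16:00.
Viktor ∩ Uma ∩ Hamid ∩ Wiremu ∩ Omar: ∅.
There is no time when everyone is free.
No common window exists, so the longest block is 0 minutes.

0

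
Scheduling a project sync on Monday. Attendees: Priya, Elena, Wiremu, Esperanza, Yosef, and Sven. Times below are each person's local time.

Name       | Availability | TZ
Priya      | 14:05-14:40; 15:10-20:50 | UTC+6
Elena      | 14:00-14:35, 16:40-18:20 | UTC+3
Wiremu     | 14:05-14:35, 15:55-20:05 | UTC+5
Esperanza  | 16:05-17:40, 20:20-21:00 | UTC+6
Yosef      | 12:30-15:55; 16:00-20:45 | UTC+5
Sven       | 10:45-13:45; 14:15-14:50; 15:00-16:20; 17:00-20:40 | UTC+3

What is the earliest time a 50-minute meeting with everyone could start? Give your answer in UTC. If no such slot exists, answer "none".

Priya in UTC: 08:05-08:40, 09:10-14:50 (subtract 6h to convert from UTC+6).
Elena in UTC: 11:00-11:35, 13:40-15:20 (subtract 3h to convert from UTC+3).
Wiremu in UTC: 09:05-09:35, 10:55-15:05 (subtract 5h to convert from UTC+5).
Esperanza in UTC: 10:05-11:40, 14:20-15:00 (subtract 6h to convert from UTC+6).
Yosef in UTC: 07:30-10:55, 11:00-15:45 (subtract 5h to convert from UTC+5).
Sven in UTC: 07:45-10:45, 11:15-11:50, 12:00-13:20, 14:00-17:40 (subtract 3h to convert from UTC+3).
Priya ∩ Elena: 11:00-11:35, 13:40-14:50.
Priya ∩ Elena ∩ Wiremu: 11:00-11:35, 13:40-14:50.
Priya ∩ Elena ∩ Wiremu ∩ Esperanza: 11:00-11:35, 14:20-14:50.
Priya ∩ Elena ∩ Wiremu ∩ Esperanza ∩ Yosef: 11:00-11:35, 14:20-14:50.
Priya ∩ Elena ∩ Wiremu ∩ Esperanza ∩ Yosef ∩ Sven: 11:15-11:35, 14:20-14:50.
No common window is at least 50 minutes long.

none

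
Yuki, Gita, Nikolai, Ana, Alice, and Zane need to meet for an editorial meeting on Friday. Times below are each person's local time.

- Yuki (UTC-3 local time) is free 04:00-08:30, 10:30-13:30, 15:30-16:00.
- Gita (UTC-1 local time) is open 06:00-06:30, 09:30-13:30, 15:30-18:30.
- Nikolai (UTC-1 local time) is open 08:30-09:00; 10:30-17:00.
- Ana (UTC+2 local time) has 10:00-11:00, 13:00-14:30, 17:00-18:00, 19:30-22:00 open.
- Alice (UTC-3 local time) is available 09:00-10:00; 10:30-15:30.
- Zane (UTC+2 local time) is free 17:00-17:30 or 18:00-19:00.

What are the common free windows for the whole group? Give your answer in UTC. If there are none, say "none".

none

Yuki in UTC: 07:00-11:30, 13:30-16:30, 18:30-19:00 (add 3h to convert from UTC-3).
Gita in UTC: 07:00-07:30, 10:30-14:30, 16:30-19:30 (add 1h to convert from UTC-1).
Nikolai in UTC: 09:30-10:00, 11:30-18:00 (add 1h to convert from UTC-1).
Ana in UTC: 08:00-09:00, 11:00-12:30, 15:00-16:00, 17:30-20:00 (subtract 2h to convert from UTC+2).
Alice in UTC: 12:00-13:00, 13:30-18:30 (add 3h to convert from UTC-3).
Zane in UTC: 15:00-15:30, 16:00-17:00 (subtract 2h to convert from UTC+2).
Yuki ∩ Gita: 07:00-07:30, 10:30-11:30, 13:30-14:30, 18:30-19:00.
Yuki ∩ Gita ∩ Nikolai: 13:30-14:30.
Yuki ∩ Gita ∩ Nikolai ∩ Ana: ∅.
Yuki ∩ Gita ∩ Nikolai ∩ Ana ∩ Alice: ∅.
Yuki ∩ Gita ∩ Nikolai ∩ Ana ∩ Alice ∩ Zane: ∅.
There is no time when everyone is free.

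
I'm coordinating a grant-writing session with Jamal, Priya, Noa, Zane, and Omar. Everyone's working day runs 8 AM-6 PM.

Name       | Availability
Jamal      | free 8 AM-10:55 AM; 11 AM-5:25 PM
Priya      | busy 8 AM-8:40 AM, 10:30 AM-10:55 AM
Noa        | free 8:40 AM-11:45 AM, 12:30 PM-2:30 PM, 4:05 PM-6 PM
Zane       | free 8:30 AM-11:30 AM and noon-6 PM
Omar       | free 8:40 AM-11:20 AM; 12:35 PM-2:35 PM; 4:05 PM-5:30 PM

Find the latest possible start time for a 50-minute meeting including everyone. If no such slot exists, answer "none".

Jamal free: 08:00-10:55, 11:00-17:25.
Priya free: 08:40-10:30, 10:55-18:00 (invert busy blocks within the working day).
Noa free: 08:40-11:45, 12:30-14:30, 16:05-18:00.
Zane free: 08:30-11:30, 12:00-18:00.
Omar free: 08:40-11:20, 12:35-14:35, 16:05-17:30.
Jamal ∩ Priya: 08:40-10:30, 11:00-17:25.
Jamal ∩ Priya ∩ Noa: 08:40-10:30, 11:00-11:45, 12:30-14:30, 16:05-17:25.
Jamal ∩ Priya ∩ Noa ∩ Zane: 08:40-10:30, 11:00-11:30, 12:30-14:30, 16:05-17:25.
Jamal ∩ Priya ∩ Noa ∩ Zane ∩ Omar: 08:40-10:30, 11:00-11:20, 12:35-14:30, 16:05-17:25.
The last common window of at least 50 minutes is 16:05-17:25; a 50-minute meeting can start as late as 16:35 and still end by 17:25.

16:35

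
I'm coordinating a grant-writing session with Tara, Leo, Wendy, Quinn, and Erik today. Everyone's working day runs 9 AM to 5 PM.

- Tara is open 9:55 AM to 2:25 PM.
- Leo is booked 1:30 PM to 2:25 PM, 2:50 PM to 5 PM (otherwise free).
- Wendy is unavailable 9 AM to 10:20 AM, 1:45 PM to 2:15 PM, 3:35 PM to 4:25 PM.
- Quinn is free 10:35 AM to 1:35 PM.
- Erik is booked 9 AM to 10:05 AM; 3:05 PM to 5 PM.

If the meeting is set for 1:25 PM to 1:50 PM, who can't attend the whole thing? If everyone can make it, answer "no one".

Leo, Quinn, Wendy

Tara free: 09:55-14:25.
Leo free: 09:00-13:30, 14:25-14:50 (invert busy blocks within the working day).
Wendy free: 10:20-13:45, 14:15-15:35, 16:25-17:00 (invert busy blocks within the working day).
Quinn free: 10:35-13:35.
Erik free: 10:05-15:05 (invert busy blocks within the working day).
Tara: free for 13:25-13:50. Leo: not fully free for 13:25-13:50. Wendy: not fully free for 13:25-13:50. Quinn: not fully free for 13:25-13:50. Erik: free for 13:25-13:50.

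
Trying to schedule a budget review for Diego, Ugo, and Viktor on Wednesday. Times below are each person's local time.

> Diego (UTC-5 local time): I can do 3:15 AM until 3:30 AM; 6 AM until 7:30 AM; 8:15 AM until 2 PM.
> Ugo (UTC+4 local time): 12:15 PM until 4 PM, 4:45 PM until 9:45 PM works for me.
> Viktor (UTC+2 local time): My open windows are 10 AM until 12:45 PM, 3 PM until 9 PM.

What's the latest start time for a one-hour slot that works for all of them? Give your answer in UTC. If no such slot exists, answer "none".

Diego in UTC: 08:15-08:30, 11:00-12:30, 13:15-19:00 (add 5h to convert from UTC-5).
Ugo in UTC: 08:15-12:00, 12:45-17:45 (subtract 4h to convert from UTC+4).
Viktor in UTC: 08:00-10:45, 13:00-19:00 (subtract 2h to convert from UTC+2).
Diego ∩ Ugo: 08:15-08:30, 11:00-12:00, 13:15-17:45.
Diego ∩ Ugo ∩ Viktor: 08:15-08:30, 13:15-17:45.
Those are the intersection windows.
The last common window of at least 60 minutes is 13:15-17:45; a 60-minute meeting can start as late as 16:45 and still end by 17:45.

16:45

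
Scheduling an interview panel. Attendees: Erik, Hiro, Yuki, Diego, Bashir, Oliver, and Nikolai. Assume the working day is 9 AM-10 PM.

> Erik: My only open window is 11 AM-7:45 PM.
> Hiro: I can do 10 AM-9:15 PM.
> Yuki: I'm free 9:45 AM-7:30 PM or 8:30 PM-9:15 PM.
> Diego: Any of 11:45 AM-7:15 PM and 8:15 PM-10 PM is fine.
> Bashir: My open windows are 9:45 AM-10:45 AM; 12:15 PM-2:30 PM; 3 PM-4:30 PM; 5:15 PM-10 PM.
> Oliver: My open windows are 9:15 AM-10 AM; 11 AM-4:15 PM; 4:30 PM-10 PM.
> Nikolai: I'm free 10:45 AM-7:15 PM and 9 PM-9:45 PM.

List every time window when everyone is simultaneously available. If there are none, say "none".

12:15-14:30, 15:00-16:15, 17:15-19:15

Erik ∩ Hiro: 11:00-19:45.
Erik ∩ Hiro ∩ Yuki: 11:00-19:30.
Erik ∩ Hiro ∩ Yuki ∩ Diego: 11:45-19:15.
Erik ∩ Hiro ∩ Yuki ∩ Diego ∩ Bashir: 12:15-14:30, 15:00-16:30, 17:15-19:15.
Erik ∩ Hiro ∩ Yuki ∩ Diego ∩ Bashir ∩ Oliver: 12:15-14:30, 15:00-16:15, 17:15-19:15.
Erik ∩ Hiro ∩ Yuki ∩ Diego ∩ Bashir ∩ Oliver ∩ Nikolai: 12:15-14:30, 15:00-16:15, 17:15-19:15.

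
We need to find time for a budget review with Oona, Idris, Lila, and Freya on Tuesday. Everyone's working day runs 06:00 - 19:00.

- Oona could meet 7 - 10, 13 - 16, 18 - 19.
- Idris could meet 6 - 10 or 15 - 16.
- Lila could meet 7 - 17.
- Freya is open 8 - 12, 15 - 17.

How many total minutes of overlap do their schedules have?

180

Oona ∩ Idris: 07:00-10:00, 15:00-16:00.
Oona ∩ Idris ∩ Lila: 07:00-10:00, 15:00-16:00.
Oona ∩ Idris ∩ Lila ∩ Freya: 08:00-10:00, 15:00-16:00.
Summing the common windows: 120 + 60 = 180 minutes.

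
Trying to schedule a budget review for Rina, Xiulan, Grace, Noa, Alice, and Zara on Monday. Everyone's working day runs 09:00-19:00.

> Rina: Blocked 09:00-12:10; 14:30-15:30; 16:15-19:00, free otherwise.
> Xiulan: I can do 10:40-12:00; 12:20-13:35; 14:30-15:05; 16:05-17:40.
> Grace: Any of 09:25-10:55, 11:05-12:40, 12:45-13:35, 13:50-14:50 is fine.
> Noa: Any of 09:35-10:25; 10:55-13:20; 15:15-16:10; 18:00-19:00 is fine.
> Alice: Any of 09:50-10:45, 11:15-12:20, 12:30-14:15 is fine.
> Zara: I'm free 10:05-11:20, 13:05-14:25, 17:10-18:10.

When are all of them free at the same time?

Rina free: 12:10-14:30, 15:30-16:15 (invert busy blocks within the working day).
Xiulan free: 10:40-12:00, 12:20-13:35, 14:30-15:05, 16:05-17:40.
Grace free: 09:25-10:55, 11:05-12:40, 12:45-13:35, 13:50-14:50.
Noa free: 09:35-10:25, 10:55-13:20, 15:15-16:10, 18:00-19:00.
Alice free: 09:50-10:45, 11:15-12:20, 12:30-14:15.
Zara free: 10:05-11:20, 13:05-14:25, 17:10-18:10.
Rina ∩ Xiulan: 12:20-13:35, 16:05-16:15.
Rina ∩ Xiulan ∩ Grace: 12:20-12:40, 12:45-13:35.
Rina ∩ Xiulan ∩ Grace ∩ Noa: 12:20-12:40, 12:45-13:20.
Rina ∩ Xiulan ∩ Grace ∩ Noa ∩ Alice: 12:30-12:40, 12:45-13:20.
Rina ∩ Xiulan ∩ Grace ∩ Noa ∩ Alice ∩ Zara: 13:05-13:20.
Those are the intersection windows.

13:05-13:20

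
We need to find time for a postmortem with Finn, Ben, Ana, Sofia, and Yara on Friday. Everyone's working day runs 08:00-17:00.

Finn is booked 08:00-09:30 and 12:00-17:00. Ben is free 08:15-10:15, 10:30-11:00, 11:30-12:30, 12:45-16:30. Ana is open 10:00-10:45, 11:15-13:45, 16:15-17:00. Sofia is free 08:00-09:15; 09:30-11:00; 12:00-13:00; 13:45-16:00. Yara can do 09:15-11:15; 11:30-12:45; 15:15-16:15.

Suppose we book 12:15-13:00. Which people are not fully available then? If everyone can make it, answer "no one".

Finn free: 09:30-12:00 (invert busy blocks within the working day).
Ben free: 08:15-10:15, 10:30-11:00, 11:30-12:30, 12:45-16:30.
Ana free: 10:00-10:45, 11:15-13:45, 16:15-17:00.
Sofia free: 08:00-09:15, 09:30-11:00, 12:00-13:00, 13:45-16:00.
Yara free: 09:15-11:15, 11:30-12:45, 15:15-16:15.
Finn: not fully free for 12:15-13:00. Ben: not fully free for 12:15-13:00. Ana: free for 12:15-13:00. Sofia: free for 12:15-13:00. Yara: not fully free for 12:15-13:00.

Ben, Finn, Yara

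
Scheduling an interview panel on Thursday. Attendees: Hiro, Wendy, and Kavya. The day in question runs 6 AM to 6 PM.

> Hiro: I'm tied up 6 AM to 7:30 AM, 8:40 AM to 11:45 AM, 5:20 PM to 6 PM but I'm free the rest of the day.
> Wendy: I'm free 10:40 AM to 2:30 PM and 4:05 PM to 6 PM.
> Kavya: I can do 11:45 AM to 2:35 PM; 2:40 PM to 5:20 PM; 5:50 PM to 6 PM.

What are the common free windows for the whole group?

Hiro free: 07:30-08:40, 11:45-17:20 (invert busy blocks within the working day).
Wendy free: 10:40-14:30, 16:05-18:00.
Kavya free: 11:45-14:35, 14:40-17:20, 17:50-18:00.
Hiro ∩ Wendy: 11:45-14:30, 16:05-17:20.
Hiro ∩ Wendy ∩ Kavya: 11:45-14:30, 16:05-17:20.

11:45-14:30, 16:05-17:20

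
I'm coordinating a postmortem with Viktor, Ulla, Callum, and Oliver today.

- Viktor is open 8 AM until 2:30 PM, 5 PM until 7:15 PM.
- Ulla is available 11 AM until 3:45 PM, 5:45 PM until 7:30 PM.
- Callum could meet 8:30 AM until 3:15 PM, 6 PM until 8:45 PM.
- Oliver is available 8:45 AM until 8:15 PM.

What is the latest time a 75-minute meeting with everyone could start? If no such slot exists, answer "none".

18:00

Viktor ∩ Ulla: 11:00-14:30, 17:45-19:15.
Viktor ∩ Ulla ∩ Callum: 11:00-14:30, 18:00-19:15.
Viktor ∩ Ulla ∩ Callum ∩ Oliver: 11:00-14:30, 18:00-19:15.
Those are the intersection windows.
The last common window of at least 75 minutes is 18:00-19:15; a 75-minute meeting can start as late as 18:00 and still end by 19:15.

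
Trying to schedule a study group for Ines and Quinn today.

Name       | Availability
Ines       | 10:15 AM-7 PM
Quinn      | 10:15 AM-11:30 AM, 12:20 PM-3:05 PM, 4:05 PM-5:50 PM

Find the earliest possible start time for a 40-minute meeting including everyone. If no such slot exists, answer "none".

Ines ∩ Quinn: 10:15-11:30, 12:20-15:05, 16:05-17:50.
The first common window of at least 40 minutes is 10:15-11:30, so the earliest start is 10:15.

10:15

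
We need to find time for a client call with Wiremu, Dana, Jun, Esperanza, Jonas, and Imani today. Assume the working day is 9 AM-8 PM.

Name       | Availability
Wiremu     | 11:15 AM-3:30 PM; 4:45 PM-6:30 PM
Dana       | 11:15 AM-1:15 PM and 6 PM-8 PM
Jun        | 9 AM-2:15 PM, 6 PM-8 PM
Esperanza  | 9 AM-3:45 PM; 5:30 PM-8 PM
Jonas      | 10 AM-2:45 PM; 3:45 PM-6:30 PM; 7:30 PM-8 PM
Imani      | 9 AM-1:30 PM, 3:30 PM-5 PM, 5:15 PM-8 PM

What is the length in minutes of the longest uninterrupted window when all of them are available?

Wiremu ∩ Dana: 11:15-13:15, 18:00-18:30.
Wiremu ∩ Dana ∩ Jun: 11:15-13:15, 18:00-18:30.
Wiremu ∩ Dana ∩ Jun ∩ Esperanza: 11:15-13:15, 18:00-18:30.
Wiremu ∩ Dana ∩ Jun ∩ Esperanza ∩ Jonas: 11:15-13:15, 18:00-18:30.
Wiremu ∩ Dana ∩ Jun ∩ Esperanza ∩ Jonas ∩ Imani: 11:15-13:15, 18:00-18:30.
The longest is 11:15-13:15 at 120 minutes.

120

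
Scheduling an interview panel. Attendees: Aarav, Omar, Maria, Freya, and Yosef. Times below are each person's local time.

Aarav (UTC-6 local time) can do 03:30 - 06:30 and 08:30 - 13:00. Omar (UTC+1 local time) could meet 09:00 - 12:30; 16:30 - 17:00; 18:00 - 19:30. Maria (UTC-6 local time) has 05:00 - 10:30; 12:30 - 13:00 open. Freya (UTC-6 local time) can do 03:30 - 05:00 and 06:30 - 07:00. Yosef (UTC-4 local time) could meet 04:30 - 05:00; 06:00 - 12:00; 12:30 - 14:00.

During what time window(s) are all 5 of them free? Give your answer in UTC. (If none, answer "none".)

none

Aarav in UTC: 09:30-12:30, 14:30-19:00 (add 6h to convert from UTC-6).
Omar in UTC: 08:00-11:30, 15:30-16:00, 17:00-18:30 (subtract 1h to convert from UTC+1).
Maria in UTC: 11:00-16:30, 18:30-19:00 (add 6h to convert from UTC-6).
Freya in UTC: 09:30-11:00, 12:30-13:00 (add 6h to convert from UTC-6).
Yosef in UTC: 08:30-09:00, 10:00-16:00, 16:30-18:00 (add 4h to convert from UTC-4).
Aarav ∩ Omar: 09:30-11:30, 15:30-16:00, 17:00-18:30.
Aarav ∩ Omar ∩ Maria: 11:00-11:30, 15:30-16:00.
Aarav ∩ Omar ∩ Maria ∩ Freya: ∅.
Aarav ∩ Omar ∩ Maria ∩ Freya ∩ Yosef: ∅.
There is no time when everyone is free.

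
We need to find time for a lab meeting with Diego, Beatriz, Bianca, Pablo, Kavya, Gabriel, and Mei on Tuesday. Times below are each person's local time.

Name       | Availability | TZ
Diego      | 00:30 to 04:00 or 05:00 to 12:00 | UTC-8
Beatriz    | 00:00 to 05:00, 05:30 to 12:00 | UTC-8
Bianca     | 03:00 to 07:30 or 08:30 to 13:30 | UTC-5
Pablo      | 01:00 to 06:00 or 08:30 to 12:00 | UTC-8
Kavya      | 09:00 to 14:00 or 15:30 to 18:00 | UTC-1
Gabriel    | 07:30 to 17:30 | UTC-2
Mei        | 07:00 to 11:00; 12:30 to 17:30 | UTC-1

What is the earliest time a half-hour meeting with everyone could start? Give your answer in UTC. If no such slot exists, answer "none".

Diego in UTC: 08:30-12:00, 13:00-20:00 (add 8h to convert from UTC-8).
Beatriz in UTC: 08:00-13:00, 13:30-20:00 (add 8h to convert from UTC-8).
Bianca in UTC: 08:00-12:30, 13:30-18:30 (add 5h to convert from UTC-5).
Pablo in UTC: 09:00-14:00, 16:30-20:00 (add 8h to convert from UTC-8).
Kavya in UTC: 10:00-15:00, 16:30-19:00 (add 1h to convert from UTC-1).
Gabriel in UTC: 09:30-19:30 (add 2h to convert from UTC-2).
Mei in UTC: 08:00-12:00, 13:30-18:30 (add 1h to convert from UTC-1).
Diego ∩ Beatriz: 08:30-12:00, 13:30-20:00.
Diego ∩ Beatriz ∩ Bianca: 08:30-12:00, 13:30-18:30.
Diego ∩ Beatriz ∩ Bianca ∩ Pablo: 09:00-12:00, 13:30-14:00, 16:30-18:30.
Diego ∩ Beatriz ∩ Bianca ∩ Pablo ∩ Kavya: 10:00-12:00, 13:30-14:00, 16:30-18:30.
Diego ∩ Beatriz ∩ Bianca ∩ Pablo ∩ Kavya ∩ Gabriel: 10:00-12:00, 13:30-14:00, 16:30-18:30.
Diego ∩ Beatriz ∩ Bianca ∩ Pablo ∩ Kavya ∩ Gabriel ∩ Mei: 10:00-12:00, 13:30-14:00, 16:30-18:30.
So the common availability across everyone is 10:00-12:00, 13:30-14:00, 16:30-18:30.
The first common window of at least 30 minutes is 10:00-12:00, so the earliest start is 10:00.

10:00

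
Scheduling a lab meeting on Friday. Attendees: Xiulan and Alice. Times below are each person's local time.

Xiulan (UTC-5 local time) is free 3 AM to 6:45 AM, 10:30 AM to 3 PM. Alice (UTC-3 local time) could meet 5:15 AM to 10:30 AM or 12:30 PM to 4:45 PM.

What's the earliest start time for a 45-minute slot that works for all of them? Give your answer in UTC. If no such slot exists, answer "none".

Xiulan in UTC: 08:00-11:45, 15:30-20:00 (add 5h to convert from UTC-5).
Alice in UTC: 08:15-13:30, 15:30-19:45 (add 3h to convert from UTC-3).
Xiulan ∩ Alice: 08:15-11:45, 15:30-19:45.
Those are the intersection windows.
The first common window of at least 45 minutes is 08:15-11:45, so the earliest start is 08:15.

08:15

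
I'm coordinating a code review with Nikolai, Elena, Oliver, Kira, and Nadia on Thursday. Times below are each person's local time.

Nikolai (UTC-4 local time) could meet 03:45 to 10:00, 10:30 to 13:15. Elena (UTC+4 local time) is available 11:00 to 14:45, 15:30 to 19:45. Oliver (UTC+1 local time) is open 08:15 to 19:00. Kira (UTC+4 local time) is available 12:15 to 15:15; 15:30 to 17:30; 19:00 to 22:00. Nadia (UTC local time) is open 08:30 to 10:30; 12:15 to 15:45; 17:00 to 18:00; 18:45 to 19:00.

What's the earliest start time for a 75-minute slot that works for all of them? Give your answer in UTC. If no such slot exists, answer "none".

08:30

Nikolai in UTC: 07:45-14:00, 14:30-17:15 (add 4h to convert from UTC-4).
Elena in UTC: 07:00-10:45, 11:30-15:45 (subtract 4h to convert from UTC+4).
Oliver in UTC: 07:15-18:00 (subtract 1h to convert from UTC+1).
Kira in UTC: 08:15-11:15, 11:30-13:30, 15:00-18:00 (subtract 4h to convert from UTC+4).
Nadia in UTC: 08:30-10:30, 12:15-15:45, 17:00-18:00, 18:45-19:00.
Nikolai ∩ Elena: 07:45-10:45, 11:30-14:00, 14:30-15:45.
Nikolai ∩ Elena ∩ Oliver: 07:45-10:45, 11:30-14:00, 14:30-15:45.
Nikolai ∩ Elena ∩ Oliver ∩ Kira: 08:15-10:45, 11:30-13:30, 15:00-15:45.
Nikolai ∩ Elena ∩ Oliver ∩ Kira ∩ Nadia: 08:30-10:30, 12:15-13:30, 15:00-15:45.
Those are the intersection windows.
The first common window of at least 75 minutes is 08:30-10:30, so the earliest start is 08:30.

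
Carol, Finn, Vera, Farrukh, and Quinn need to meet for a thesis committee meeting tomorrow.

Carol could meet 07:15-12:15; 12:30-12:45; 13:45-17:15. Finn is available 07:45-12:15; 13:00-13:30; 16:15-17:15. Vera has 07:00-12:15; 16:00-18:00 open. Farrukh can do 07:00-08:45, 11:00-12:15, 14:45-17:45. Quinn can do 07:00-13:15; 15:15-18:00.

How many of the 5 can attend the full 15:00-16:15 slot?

2

Carol and Farrukh can make the full 15:00-16:15 slot — that's 2.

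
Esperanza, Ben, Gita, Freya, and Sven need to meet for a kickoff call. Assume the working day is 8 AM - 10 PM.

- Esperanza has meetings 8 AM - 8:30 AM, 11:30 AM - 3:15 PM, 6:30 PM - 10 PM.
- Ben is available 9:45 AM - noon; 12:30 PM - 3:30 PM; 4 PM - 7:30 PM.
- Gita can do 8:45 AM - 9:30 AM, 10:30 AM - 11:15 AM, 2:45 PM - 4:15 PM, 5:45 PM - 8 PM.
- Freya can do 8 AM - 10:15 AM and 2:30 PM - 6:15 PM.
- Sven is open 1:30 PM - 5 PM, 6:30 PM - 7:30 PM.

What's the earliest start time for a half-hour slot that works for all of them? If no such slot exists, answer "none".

none

Esperanza free: 08:30-11:30, 15:15-18:30 (invert busy blocks within the working day).
Ben free: 09:45-12:00, 12:30-15:30, 16:00-19:30.
Gita free: 08:45-09:30, 10:30-11:15, 14:45-16:15, 17:45-20:00.
Freya free: 08:00-10:15, 14:30-18:15.
Sven free: 13:30-17:00, 18:30-19:30.
Esperanza ∩ Ben: 09:45-11:30, 15:15-15:30, 16:00-18:30.
Esperanza ∩ Ben ∩ Gita: 10:30-11:15, 15:15-15:30, 16:00-16:15, 17:45-18:30.
Esperanza ∩ Ben ∩ Gita ∩ Freya: 15:15-15:30, 16:00-16:15, 17:45-18:15.
Esperanza ∩ Ben ∩ Gita ∩ Freya ∩ Sven: 15:15-15:30, 16:00-16:15.
Those are the intersection windows.
No common window is at least 30 minutes long.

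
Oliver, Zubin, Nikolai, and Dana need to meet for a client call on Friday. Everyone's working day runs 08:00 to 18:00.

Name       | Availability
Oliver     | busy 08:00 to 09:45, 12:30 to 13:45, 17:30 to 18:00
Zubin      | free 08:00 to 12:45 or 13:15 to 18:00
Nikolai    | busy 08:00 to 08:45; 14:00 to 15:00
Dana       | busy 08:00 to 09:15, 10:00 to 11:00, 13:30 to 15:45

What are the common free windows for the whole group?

Oliver free: 09:45-12:30, 13:45-17:30 (invert busy blocks within the working day).
Zubin free: 08:00-12:45, 13:15-18:00.
Nikolai free: 08:45-14:00, 15:00-18:00 (invert busy blocks within the working day).
Dana free: 09:15-10:00, 11:00-13:30, 15:45-18:00 (invert busy blocks within the working day).
Oliver ∩ Zubin: 09:45-12:30, 13:45-17:30.
Oliver ∩ Zubin ∩ Nikolai: 09:45-12:30, 13:45-14:00, 15:00-17:30.
Oliver ∩ Zubin ∩ Nikolai ∩ Dana: 09:45-10:00, 11:00-12:30, 15:45-17:30.

09:45-10:00, 11:00-12:30, 15:45-17:30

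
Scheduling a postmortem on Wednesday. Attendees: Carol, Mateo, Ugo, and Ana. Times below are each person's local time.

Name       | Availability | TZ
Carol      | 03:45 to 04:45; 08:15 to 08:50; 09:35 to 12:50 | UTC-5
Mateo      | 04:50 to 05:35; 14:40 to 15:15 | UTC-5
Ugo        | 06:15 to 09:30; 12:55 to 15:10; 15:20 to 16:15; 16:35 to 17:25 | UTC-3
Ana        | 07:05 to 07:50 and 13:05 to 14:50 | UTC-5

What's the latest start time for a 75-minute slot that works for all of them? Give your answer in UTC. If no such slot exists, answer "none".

Carol in UTC: 08:45-09:45, 13:15-13:50, 14:35-17:50 (add 5h to convert from UTC-5).
Mateo in UTC: 09:50-10:35, 19:40-20:15 (add 5h to convert from UTC-5).
Ugo in UTC: 09:15-12:30, 15:55-18:10, 18:20-19:15, 19:35-20:25 (add 3h to convert from UTC-3).
Ana in UTC: 12:05-12:50, 18:05-19:50 (add 5h to convert from UTC-5).
Carol ∩ Mateo: ∅.
Carol ∩ Mateo ∩ Ugo: ∅.
Carol ∩ Mateo ∩ Ugo ∩ Ana: ∅.
There is no time when everyone is free.
No common window is at least 75 minutes long.

none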